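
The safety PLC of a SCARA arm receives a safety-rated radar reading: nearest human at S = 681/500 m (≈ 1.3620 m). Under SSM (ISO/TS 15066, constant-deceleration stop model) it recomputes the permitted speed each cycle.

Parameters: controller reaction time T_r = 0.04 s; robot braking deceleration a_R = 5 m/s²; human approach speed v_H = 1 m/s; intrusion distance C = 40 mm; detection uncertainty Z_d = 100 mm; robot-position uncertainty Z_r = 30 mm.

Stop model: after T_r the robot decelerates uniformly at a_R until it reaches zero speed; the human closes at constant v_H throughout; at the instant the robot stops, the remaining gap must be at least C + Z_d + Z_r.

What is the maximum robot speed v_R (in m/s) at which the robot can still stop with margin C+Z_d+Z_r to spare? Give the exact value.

collect terms ⇒ (1/10)·v_R² + (6/25)·v_R + (-144/125) = 0
  disc = (6/25)² − 4·(1/10)·(-144/125) = 324/625 ; √disc = 18/25
  v_R = (−(6/25) + 18/25) / (2·(1/10)) = 12/5 m/s
check:
stop time T_s = (12/5)/5 = 0.4800 s
reaction-phase robot travel = 2.4000·0.0400 = 0.0960 m
robot covers 2.4000·0.4800 − ½·5.0000·0.4800² = 0.5760 m while stopping
human closes 1.0000·0.5200 = 0.5200 m
margins: 0.0400+0.1000+0.0300 = 0.1700 m
sum ≈ 0.0960+0.5760+0.5200+0.1700 ≈ 1.3620 m = S ✓

v_R_max = 12/5 m/s = 2.4000 m/s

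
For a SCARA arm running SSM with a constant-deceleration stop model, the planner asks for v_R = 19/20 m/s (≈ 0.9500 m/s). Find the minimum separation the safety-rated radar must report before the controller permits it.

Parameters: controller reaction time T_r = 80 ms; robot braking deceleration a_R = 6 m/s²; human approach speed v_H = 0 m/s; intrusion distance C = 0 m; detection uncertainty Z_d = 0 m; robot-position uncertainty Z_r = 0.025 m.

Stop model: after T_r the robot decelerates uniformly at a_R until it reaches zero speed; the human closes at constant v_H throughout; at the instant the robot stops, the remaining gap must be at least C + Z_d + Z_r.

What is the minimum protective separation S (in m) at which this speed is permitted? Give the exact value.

stop time T_s = (19/20)/6 = 0.1583 s
robot in T_r: 0.9500·0.0800 = 0.0760 m
robot under decel: 0.9500²/(2·6.0000) = 0.0752 m
human closes 0.0000·0.2383 = 0.0000 m
C+Z_d+Z_r = 0.0000+0.0000+0.0250 = 0.0250 m
S_min ≈ 0.0760+0.0752+0.0000+0.0250  ⇒  S_min = 4229/24000 m

S_min = 4229/24000 m = 0.1762 m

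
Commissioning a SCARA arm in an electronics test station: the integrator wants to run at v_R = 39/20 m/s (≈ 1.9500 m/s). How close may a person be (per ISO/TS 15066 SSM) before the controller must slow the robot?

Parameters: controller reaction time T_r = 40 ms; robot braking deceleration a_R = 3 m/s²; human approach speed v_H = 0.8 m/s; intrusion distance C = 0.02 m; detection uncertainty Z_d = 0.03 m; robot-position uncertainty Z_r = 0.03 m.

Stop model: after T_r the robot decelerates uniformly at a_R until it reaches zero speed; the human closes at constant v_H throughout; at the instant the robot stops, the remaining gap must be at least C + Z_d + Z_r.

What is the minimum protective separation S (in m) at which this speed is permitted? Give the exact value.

S_min = 43/32 m = 1.3438 m

braking lasts T_s = (39/20)/3 = 0.6500 s
reaction-phase robot travel = 1.9500·0.0400 = 0.0780 m
robot covers 1.9500·0.6500 − ½·3.0000·0.6500² = 0.6338 m while stopping
human closes 0.8000·0.6900 = 0.5520 m
margins: 0.0200+0.0300+0.0300 = 0.0800 m
S_min ≈ 0.0780+0.6338+0.5520+0.0800  ⇒  S_min = 43/32 m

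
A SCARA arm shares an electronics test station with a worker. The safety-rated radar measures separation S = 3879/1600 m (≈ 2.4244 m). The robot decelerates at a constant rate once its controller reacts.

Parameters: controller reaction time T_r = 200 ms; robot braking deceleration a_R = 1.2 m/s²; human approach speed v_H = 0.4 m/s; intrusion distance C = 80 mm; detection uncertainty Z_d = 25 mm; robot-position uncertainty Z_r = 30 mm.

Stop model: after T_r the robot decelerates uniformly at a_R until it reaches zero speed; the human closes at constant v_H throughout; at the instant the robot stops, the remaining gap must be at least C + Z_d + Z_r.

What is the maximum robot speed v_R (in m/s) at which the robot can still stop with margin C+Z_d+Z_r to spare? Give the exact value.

v_R_max = 7/4 m/s = 1.7500 m/s

collect terms ⇒ (5/12)·v_R² + (8/15)·v_R + (-707/320) = 0
  disc = (8/15)² − 4·(5/12)·(-707/320) = 57121/14400 ; √disc = 239/120
  v_R = (−(8/15) + 239/120) / (2·(5/12)) = 7/4 m/s
check:
stop time T_s = (7/4)/(6/5) = 1.4583 s
reaction-phase robot travel = 1.7500·0.2000 = 0.3500 m
robot covers 1.7500·1.4583 − ½·1.2000·1.4583² = 1.2760 m while stopping
human over T_r+T_s: 0.4000·(0.2000+1.4583) = 0.6633 m
margins: 0.0800+0.0250+0.0300 = 0.1350 m
sum ≈ 0.3500+1.2760+0.6633+0.1350 ≈ 2.4244 m = S ✓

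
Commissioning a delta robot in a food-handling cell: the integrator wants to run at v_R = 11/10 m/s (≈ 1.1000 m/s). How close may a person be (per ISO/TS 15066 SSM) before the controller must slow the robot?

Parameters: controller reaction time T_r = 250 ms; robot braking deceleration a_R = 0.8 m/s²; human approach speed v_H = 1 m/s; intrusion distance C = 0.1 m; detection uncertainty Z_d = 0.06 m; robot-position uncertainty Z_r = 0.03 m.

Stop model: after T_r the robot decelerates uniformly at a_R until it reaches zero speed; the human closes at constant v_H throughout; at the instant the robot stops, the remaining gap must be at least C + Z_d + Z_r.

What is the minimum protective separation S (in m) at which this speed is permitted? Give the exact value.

S_min = 2277/800 m = 2.8462 m

T_s = v_R/a_R = (11/10)/(4/5) = 1.3750 s
robot in T_r: 1.1000·0.2500 = 0.2750 m
robot under decel: 1.1000²/(2·0.8000) = 0.7562 m
human over T_r+T_s: 1.0000·(0.2500+1.3750) = 1.6250 m
C+Z_d+Z_r = 0.1000+0.0600+0.0300 = 0.1900 m
S_min ≈ 0.2750+0.7562+1.6250+0.1900  ⇒  S_min = 2277/800 m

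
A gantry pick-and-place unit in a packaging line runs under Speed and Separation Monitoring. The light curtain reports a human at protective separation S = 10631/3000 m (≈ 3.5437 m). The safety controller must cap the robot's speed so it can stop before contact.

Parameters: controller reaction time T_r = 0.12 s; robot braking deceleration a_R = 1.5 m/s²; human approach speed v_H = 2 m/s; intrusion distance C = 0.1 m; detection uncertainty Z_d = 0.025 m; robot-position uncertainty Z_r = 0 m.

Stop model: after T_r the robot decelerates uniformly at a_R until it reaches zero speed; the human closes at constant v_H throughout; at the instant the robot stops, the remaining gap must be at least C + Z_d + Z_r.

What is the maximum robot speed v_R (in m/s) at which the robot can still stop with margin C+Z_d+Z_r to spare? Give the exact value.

v_R_max = 8/5 m/s = 1.6000 m/s

quadratic (1/3)·v² + (109/75)·v + (-1192/375) = 0
  disc = (109/75)² − 4·(1/3)·(-1192/375) = 3969/625 ; √disc = 63/25
  v_R = (−(109/75) + 63/25) / (2·(1/3)) = 8/5 m/s
check:
T_s = v_R/a_R = (8/5)/(3/2) = 1.0667 s
reaction-phase robot travel = 1.6000·0.1200 = 0.1920 m
braking distance = 1.6000²/(2·1.5000) = 0.8533 m
human closes 2.0000·1.1867 = 2.3733 m
C+Z_d+Z_r = 0.1000+0.0250+0.0000 = 0.1250 m
sum ≈ 0.1920+0.8533+2.3733+0.1250 ≈ 3.5437 m = S ✓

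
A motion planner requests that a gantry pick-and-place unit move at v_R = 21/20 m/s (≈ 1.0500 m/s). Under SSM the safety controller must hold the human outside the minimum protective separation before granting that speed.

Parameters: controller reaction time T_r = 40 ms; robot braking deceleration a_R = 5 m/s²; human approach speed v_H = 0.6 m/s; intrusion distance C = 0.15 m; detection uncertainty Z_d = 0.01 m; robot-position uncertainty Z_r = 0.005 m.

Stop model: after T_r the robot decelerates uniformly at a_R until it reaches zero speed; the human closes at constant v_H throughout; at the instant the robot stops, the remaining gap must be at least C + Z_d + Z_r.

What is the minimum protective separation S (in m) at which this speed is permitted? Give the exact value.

braking lasts T_s = (21/20)/5 = 0.2100 s
reaction-phase robot travel = 1.0500·0.0400 = 0.0420 m
braking distance = 1.0500²/(2·5.0000) = 0.1103 m
person approaches 0.6000·(0.0400+0.2100) = 0.1500 m
margins: 0.1500+0.0100+0.0050 = 0.1650 m
S_min ≈ 0.0420+0.1103+0.1500+0.1650  ⇒  S_min = 1869/4000 m

S_min = 1869/4000 m = 0.4672 m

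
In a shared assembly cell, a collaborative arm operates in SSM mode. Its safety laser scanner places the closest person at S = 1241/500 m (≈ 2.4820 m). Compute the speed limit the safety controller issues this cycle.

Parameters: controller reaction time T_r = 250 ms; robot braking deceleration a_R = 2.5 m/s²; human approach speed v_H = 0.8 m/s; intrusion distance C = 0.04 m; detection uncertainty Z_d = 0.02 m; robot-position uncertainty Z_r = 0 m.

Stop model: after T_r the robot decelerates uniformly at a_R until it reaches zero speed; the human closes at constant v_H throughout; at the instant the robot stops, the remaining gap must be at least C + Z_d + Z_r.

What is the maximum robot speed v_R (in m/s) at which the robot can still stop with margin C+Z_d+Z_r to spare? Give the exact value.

v_R_max = 11/5 m/s = 2.2000 m/s

at the boundary: (1/5)·v² + (57/100)·v + (-1111/500) = 0
  disc = (57/100)² − 4·(1/5)·(-1111/500) = 841/400 ; √disc = 29/20
  v_R = (−(57/100) + 29/20) / (2·(1/5)) = 11/5 m/s
check:
braking lasts T_s = (11/5)/(5/2) = 0.8800 s
robot in T_r: 2.2000·0.2500 = 0.5500 m
robot covers 2.2000·0.8800 − ½·2.5000·0.8800² = 0.9680 m while stopping
person approaches 0.8000·(0.2500+0.8800) = 0.9040 m
residual clearance needed = 0.0400+0.0200+0.0000 = 0.0600 m
sum ≈ 0.5500+0.9680+0.9040+0.0600 ≈ 2.4820 m = S ✓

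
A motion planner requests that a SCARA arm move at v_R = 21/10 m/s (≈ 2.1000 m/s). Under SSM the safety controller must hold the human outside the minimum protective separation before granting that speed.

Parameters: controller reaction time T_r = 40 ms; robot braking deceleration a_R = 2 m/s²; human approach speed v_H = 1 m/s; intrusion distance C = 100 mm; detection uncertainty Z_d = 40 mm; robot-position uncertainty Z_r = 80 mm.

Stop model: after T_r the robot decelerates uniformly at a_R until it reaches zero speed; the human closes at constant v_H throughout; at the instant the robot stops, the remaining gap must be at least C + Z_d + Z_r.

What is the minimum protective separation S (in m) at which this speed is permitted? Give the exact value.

stop time T_s = (21/10)/2 = 1.0500 s
reaction-phase robot travel = 2.1000·0.0400 = 0.0840 m
robot under decel: 2.1000²/(2·2.0000) = 1.1025 m
human over T_r+T_s: 1.0000·(0.0400+1.0500) = 1.0900 m
margins: 0.1000+0.0400+0.0800 = 0.2200 m
S_min ≈ 0.0840+1.1025+1.0900+0.2200  ⇒  S_min = 4993/2000 m

S_min = 4993/2000 m = 2.4965 m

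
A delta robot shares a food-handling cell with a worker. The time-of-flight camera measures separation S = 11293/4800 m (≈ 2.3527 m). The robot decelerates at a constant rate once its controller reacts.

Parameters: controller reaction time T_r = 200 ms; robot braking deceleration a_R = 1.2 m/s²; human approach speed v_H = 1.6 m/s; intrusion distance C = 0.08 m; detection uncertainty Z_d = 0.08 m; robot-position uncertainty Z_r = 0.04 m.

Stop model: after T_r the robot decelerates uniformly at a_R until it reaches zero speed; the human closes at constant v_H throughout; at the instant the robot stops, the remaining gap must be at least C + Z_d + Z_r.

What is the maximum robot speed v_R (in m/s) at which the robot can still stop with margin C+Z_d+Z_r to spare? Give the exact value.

v_R_max = 19/20 m/s = 0.9500 m/s

quadratic (5/12)·v² + (23/15)·v + (-8797/4800) = 0
  disc = (23/15)² − 4·(5/12)·(-8797/4800) = 8649/1600 ; √disc = 93/40
  v_R = (−(23/15) + 93/40) / (2·(5/12)) = 19/20 m/s
check:
stop time T_s = (19/20)/(6/5) = 0.7917 s
robot covers v_R·T_r = 0.9500·0.2000 = 0.1900 m before braking
robot under decel: 0.9500²/(2·1.2000) = 0.3760 m
human over T_r+T_s: 1.6000·(0.2000+0.7917) = 1.5867 m
margins: 0.0800+0.0800+0.0400 = 0.2000 m
sum ≈ 0.1900+0.3760+1.5867+0.2000 ≈ 2.3527 m = S ✓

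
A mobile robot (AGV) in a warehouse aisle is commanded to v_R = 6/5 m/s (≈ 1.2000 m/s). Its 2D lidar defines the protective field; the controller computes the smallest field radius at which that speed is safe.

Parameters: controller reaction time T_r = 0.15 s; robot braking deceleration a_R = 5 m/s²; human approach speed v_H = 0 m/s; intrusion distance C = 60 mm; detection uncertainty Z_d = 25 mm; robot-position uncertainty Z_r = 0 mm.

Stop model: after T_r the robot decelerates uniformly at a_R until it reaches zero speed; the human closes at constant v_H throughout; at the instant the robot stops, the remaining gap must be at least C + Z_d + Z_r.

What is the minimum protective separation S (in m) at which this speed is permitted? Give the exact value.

T_s = v_R/a_R = (6/5)/5 = 0.2400 s
robot in T_r: 1.2000·0.1500 = 0.1800 m
robot under decel: 1.2000²/(2·5.0000) = 0.1440 m
human closes 0.0000·0.3900 = 0.0000 m
residual clearance needed = 0.0600+0.0250+0.0000 = 0.0850 m
S_min ≈ 0.1800+0.1440+0.0000+0.0850  ⇒  S_min = 409/1000 m

S_min = 409/1000 m = 0.4090 m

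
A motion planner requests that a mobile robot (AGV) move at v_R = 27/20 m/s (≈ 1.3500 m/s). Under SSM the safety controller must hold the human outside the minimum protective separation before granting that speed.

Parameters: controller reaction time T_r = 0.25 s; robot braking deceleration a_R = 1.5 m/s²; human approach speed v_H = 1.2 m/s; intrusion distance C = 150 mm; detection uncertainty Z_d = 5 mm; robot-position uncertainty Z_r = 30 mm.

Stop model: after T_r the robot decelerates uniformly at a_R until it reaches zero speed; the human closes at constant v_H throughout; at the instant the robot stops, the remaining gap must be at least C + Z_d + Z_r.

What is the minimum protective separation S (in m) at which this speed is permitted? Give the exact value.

S_min = 251/100 m = 2.5100 m

T_s = v_R/a_R = (27/20)/(3/2) = 0.9000 s
reaction-phase robot travel = 1.3500·0.2500 = 0.3375 m
braking distance = 1.3500²/(2·1.5000) = 0.6075 m
human over T_r+T_s: 1.2000·(0.2500+0.9000) = 1.3800 m
residual clearance needed = 0.1500+0.0050+0.0300 = 0.1850 m
S_min ≈ 0.3375+0.6075+1.3800+0.1850  ⇒  S_min = 251/100 m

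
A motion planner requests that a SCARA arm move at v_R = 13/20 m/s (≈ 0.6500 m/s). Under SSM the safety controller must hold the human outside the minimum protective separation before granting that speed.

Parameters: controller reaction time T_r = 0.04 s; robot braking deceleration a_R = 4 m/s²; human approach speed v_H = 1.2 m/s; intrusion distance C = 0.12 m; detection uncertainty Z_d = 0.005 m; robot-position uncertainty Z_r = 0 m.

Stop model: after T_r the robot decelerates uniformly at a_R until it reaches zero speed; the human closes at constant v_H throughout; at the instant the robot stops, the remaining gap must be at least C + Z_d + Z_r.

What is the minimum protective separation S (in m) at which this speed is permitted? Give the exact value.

stop time T_s = (13/20)/4 = 0.1625 s
robot in T_r: 0.6500·0.0400 = 0.0260 m
braking distance = 0.6500²/(2·4.0000) = 0.0528 m
person approaches 1.2000·(0.0400+0.1625) = 0.2430 m
margins: 0.1200+0.0050+0.0000 = 0.1250 m
S_min ≈ 0.0260+0.0528+0.2430+0.1250  ⇒  S_min = 7149/16000 m

S_min = 7149/16000 m = 0.4468 m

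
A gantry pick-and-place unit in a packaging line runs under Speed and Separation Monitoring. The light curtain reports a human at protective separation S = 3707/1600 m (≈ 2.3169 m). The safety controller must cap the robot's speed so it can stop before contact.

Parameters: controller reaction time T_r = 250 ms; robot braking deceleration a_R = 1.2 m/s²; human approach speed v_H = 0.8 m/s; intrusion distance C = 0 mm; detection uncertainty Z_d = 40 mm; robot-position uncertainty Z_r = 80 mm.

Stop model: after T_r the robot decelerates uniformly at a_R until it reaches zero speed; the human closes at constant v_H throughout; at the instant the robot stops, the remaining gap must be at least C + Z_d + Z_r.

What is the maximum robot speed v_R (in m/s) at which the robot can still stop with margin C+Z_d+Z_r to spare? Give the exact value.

quadratic (5/12)·v² + (11/12)·v + (-639/320) = 0
  disc = (11/12)² − 4·(5/12)·(-639/320) = 2401/576 ; √disc = 49/24
  v_R = (−(11/12) + 49/24) / (2·(5/12)) = 27/20 m/s
check:
braking lasts T_s = (27/20)/(6/5) = 1.1250 s
robot in T_r: 1.3500·0.2500 = 0.3375 m
robot covers 1.3500·1.1250 − ½·1.2000·1.1250² = 0.7594 m while stopping
person approaches 0.8000·(0.2500+1.1250) = 1.1000 m
margins: 0.0000+0.0400+0.0800 = 0.1200 m
sum ≈ 0.3375+0.7594+1.1000+0.1200 ≈ 2.3169 m = S ✓

v_R_max = 27/20 m/s = 1.3500 m/s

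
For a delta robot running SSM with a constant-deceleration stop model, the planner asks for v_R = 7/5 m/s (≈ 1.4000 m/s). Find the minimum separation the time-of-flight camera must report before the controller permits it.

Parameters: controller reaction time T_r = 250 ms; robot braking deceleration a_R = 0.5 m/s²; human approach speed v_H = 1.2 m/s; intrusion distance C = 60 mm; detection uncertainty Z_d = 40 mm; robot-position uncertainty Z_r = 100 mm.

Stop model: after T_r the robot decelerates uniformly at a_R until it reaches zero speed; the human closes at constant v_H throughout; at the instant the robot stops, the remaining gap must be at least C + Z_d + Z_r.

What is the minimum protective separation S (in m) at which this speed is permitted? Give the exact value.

S_min = 617/100 m = 6.1700 m

T_s = v_R/a_R = (7/5)/(1/2) = 2.8000 s
robot in T_r: 1.4000·0.2500 = 0.3500 m
robot under decel: 1.4000²/(2·0.5000) = 1.9600 m
human closes 1.2000·3.0500 = 3.6600 m
residual clearance needed = 0.0600+0.0400+0.1000 = 0.2000 m
S_min ≈ 0.3500+1.9600+3.6600+0.2000  ⇒  S_min = 617/100 m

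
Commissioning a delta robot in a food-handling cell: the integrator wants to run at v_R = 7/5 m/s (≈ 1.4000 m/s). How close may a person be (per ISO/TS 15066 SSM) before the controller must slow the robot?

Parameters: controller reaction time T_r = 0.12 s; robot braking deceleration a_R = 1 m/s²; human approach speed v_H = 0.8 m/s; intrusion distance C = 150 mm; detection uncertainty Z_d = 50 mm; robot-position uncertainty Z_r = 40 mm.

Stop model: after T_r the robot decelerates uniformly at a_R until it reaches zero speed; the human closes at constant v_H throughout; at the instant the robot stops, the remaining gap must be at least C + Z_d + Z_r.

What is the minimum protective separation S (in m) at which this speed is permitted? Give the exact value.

S_min = 651/250 m = 2.6040 m

braking lasts T_s = (7/5)/1 = 1.4000 s
reaction-phase robot travel = 1.4000·0.1200 = 0.1680 m
robot covers 1.4000·1.4000 − ½·1.0000·1.4000² = 0.9800 m while stopping
human closes 0.8000·1.5200 = 1.2160 m
C+Z_d+Z_r = 0.1500+0.0500+0.0400 = 0.2400 m
S_min ≈ 0.1680+0.9800+1.2160+0.2400  ⇒  S_min = 651/250 m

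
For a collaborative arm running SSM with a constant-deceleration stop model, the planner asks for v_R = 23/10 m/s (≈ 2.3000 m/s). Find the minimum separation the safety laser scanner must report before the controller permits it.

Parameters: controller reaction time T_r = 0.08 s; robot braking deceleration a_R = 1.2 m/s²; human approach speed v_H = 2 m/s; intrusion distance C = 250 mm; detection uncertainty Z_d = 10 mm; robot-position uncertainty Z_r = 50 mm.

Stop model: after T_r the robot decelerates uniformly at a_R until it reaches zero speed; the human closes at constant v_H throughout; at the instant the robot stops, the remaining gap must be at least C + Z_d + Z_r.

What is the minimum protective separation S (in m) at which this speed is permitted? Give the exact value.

T_s = v_R/a_R = (23/10)/(6/5) = 1.9167 s
robot covers v_R·T_r = 2.3000·0.0800 = 0.1840 m before braking
braking distance = 2.3000²/(2·1.2000) = 2.2042 m
human over T_r+T_s: 2.0000·(0.0800+1.9167) = 3.9933 m
residual clearance needed = 0.2500+0.0100+0.0500 = 0.3100 m
S_min ≈ 0.1840+2.2042+3.9933+0.3100  ⇒  S_min = 13383/2000 m

S_min = 13383/2000 m = 6.6915 m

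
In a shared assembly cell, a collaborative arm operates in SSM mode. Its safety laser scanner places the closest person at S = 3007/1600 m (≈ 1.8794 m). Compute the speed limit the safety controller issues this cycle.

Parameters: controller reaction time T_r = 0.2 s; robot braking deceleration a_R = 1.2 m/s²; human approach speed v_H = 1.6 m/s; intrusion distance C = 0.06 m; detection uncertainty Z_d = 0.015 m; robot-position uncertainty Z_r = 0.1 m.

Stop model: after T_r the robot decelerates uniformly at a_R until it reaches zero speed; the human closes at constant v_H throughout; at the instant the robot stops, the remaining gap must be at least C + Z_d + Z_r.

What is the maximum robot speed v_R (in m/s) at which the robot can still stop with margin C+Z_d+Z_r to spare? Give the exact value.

v_R_max = 3/4 m/s = 0.7500 m/s

collect terms ⇒ (5/12)·v_R² + (23/15)·v_R + (-443/320) = 0
  disc = (23/15)² − 4·(5/12)·(-443/320) = 67081/14400 ; √disc = 259/120
  v_R = (−(23/15) + 259/120) / (2·(5/12)) = 3/4 m/s
check:
T_s = v_R/a_R = (3/4)/(6/5) = 0.6250 s
robot covers v_R·T_r = 0.7500·0.2000 = 0.1500 m before braking
robot under decel: 0.7500²/(2·1.2000) = 0.2344 m
human closes 1.6000·0.8250 = 1.3200 m
C+Z_d+Z_r = 0.0600+0.0150+0.1000 = 0.1750 m
sum ≈ 0.1500+0.2344+1.3200+0.1750 ≈ 1.8794 m = S ✓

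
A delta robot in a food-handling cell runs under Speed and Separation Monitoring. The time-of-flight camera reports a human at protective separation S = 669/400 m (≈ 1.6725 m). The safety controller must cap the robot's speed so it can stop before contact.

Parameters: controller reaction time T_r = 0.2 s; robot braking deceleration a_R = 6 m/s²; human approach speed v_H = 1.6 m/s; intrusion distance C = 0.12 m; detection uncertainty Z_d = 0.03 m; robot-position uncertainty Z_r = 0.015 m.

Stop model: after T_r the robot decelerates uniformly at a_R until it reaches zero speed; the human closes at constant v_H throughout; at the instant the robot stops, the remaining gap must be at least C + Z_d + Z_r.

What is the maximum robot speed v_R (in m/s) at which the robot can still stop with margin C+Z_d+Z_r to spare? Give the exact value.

v_R_max = 19/10 m/s = 1.9000 m/s

collect terms ⇒ (1/12)·v_R² + (7/15)·v_R + (-19/16) = 0
  disc = (7/15)² − 4·(1/12)·(-19/16) = 2209/3600 ; √disc = 47/60
  v_R = (−(7/15) + 47/60) / (2·(1/12)) = 19/10 m/s
check:
T_s = v_R/a_R = (19/10)/6 = 0.3167 s
robot in T_r: 1.9000·0.2000 = 0.3800 m
robot covers 1.9000·0.3167 − ½·6.0000·0.3167² = 0.3008 m while stopping
human closes 1.6000·0.5167 = 0.8267 m
C+Z_d+Z_r = 0.1200+0.0300+0.0150 = 0.1650 m
sum ≈ 0.3800+0.3008+0.8267+0.1650 ≈ 1.6725 m = S ✓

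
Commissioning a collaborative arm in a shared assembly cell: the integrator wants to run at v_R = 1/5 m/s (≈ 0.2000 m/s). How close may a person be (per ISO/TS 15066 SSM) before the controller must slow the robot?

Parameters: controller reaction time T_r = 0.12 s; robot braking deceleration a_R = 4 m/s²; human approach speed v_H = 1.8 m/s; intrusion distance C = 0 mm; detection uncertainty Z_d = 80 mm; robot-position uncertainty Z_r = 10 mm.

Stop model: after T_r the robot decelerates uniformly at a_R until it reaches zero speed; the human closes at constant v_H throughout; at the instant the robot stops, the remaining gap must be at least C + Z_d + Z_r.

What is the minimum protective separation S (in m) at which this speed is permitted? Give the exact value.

S_min = 17/40 m = 0.4250 m

T_s = v_R/a_R = (1/5)/4 = 0.0500 s
robot in T_r: 0.2000·0.1200 = 0.0240 m
robot covers 0.2000·0.0500 − ½·4.0000·0.0500² = 0.0050 m while stopping
human closes 1.8000·0.1700 = 0.3060 m
C+Z_d+Z_r = 0.0000+0.0800+0.0100 = 0.0900 m
S_min ≈ 0.0240+0.0050+0.3060+0.0900  ⇒  S_min = 17/40 m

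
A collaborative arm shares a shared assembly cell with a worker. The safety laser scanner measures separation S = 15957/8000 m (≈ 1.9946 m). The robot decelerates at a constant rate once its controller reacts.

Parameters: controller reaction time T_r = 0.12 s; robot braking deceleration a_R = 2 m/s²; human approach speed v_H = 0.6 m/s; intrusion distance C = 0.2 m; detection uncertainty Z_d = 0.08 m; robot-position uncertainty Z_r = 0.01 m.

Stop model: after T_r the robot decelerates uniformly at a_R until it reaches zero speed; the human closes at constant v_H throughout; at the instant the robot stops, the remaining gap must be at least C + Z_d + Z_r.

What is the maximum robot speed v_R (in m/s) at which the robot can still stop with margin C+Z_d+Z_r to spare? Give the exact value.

quadratic (1/4)·v² + (21/50)·v + (-13061/8000) = 0
  disc = (21/50)² − 4·(1/4)·(-13061/8000) = 72361/40000 ; √disc = 269/200
  v_R = (−(21/50) + 269/200) / (2·(1/4)) = 37/20 m/s
check:
T_s = v_R/a_R = (37/20)/2 = 0.9250 s
robot covers v_R·T_r = 1.8500·0.1200 = 0.2220 m before braking
braking distance = 1.8500²/(2·2.0000) = 0.8556 m
human closes 0.6000·1.0450 = 0.6270 m
C+Z_d+Z_r = 0.2000+0.0800+0.0100 = 0.2900 m
sum ≈ 0.2220+0.8556+0.6270+0.2900 ≈ 1.9946 m = S ✓

v_R_max = 37/20 m/s = 1.8500 m/s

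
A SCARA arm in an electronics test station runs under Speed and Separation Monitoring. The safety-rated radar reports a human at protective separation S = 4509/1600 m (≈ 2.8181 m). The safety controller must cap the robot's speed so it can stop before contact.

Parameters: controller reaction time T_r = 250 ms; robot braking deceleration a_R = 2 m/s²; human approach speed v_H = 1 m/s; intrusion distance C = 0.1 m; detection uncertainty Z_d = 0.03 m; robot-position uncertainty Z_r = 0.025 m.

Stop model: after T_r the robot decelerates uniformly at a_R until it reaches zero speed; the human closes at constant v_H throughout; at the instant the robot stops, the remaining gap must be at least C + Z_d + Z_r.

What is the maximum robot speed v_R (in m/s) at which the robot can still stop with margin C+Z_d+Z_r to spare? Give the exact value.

quadratic (1/4)·v² + (3/4)·v + (-3861/1600) = 0
  disc = (3/4)² − 4·(1/4)·(-3861/1600) = 4761/1600 ; √disc = 69/40
  v_R = (−(3/4) + 69/40) / (2·(1/4)) = 39/20 m/s
check:
stop time T_s = (39/20)/2 = 0.9750 s
reaction-phase robot travel = 1.9500·0.2500 = 0.4875 m
braking distance = 1.9500²/(2·2.0000) = 0.9506 m
person approaches 1.0000·(0.2500+0.9750) = 1.2250 m
C+Z_d+Z_r = 0.1000+0.0300+0.0250 = 0.1550 m
sum ≈ 0.4875+0.9506+1.2250+0.1550 ≈ 2.8181 m = S ✓

v_R_max = 39/20 m/s = 1.9500 m/s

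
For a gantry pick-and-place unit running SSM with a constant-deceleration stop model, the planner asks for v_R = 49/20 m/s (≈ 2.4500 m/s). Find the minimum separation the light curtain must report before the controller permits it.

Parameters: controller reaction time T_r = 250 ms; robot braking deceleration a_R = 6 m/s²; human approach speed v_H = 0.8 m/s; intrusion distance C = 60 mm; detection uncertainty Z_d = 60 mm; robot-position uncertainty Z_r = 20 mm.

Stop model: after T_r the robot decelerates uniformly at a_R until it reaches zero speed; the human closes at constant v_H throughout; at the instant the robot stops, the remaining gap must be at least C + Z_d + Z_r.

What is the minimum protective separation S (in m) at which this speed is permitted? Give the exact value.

S_min = 2847/1600 m = 1.7794 m

braking lasts T_s = (49/20)/6 = 0.4083 s
robot covers v_R·T_r = 2.4500·0.2500 = 0.6125 m before braking
robot under decel: 2.4500²/(2·6.0000) = 0.5002 m
person approaches 0.8000·(0.2500+0.4083) = 0.5267 m
margins: 0.0600+0.0600+0.0200 = 0.1400 m
S_min ≈ 0.6125+0.5002+0.5267+0.1400  ⇒  S_min = 2847/1600 m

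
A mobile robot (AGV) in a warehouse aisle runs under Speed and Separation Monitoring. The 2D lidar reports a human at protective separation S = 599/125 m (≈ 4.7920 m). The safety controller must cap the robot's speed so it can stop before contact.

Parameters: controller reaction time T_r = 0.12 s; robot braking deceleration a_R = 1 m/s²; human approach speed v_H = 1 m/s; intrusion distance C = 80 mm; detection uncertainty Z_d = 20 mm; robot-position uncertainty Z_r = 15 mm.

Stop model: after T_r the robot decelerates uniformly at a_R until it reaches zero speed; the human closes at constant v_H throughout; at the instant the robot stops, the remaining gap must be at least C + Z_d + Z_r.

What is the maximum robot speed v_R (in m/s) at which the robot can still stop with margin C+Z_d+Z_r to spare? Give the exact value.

quadratic (1/2)·v² + (28/25)·v + (-4557/1000) = 0
  disc = (28/25)² − 4·(1/2)·(-4557/1000) = 25921/2500 ; √disc = 161/50
  v_R = (−(28/25) + 161/50) / (2·(1/2)) = 21/10 m/s
check:
T_s = v_R/a_R = (21/10)/1 = 2.1000 s
robot covers v_R·T_r = 2.1000·0.1200 = 0.2520 m before braking
robot under decel: 2.1000²/(2·1.0000) = 2.2050 m
human over T_r+T_s: 1.0000·(0.1200+2.1000) = 2.2200 m
margins: 0.0800+0.0200+0.0150 = 0.1150 m
sum ≈ 0.2520+2.2050+2.2200+0.1150 ≈ 4.7920 m = S ✓

v_R_max = 21/10 m/s = 2.1000 m/s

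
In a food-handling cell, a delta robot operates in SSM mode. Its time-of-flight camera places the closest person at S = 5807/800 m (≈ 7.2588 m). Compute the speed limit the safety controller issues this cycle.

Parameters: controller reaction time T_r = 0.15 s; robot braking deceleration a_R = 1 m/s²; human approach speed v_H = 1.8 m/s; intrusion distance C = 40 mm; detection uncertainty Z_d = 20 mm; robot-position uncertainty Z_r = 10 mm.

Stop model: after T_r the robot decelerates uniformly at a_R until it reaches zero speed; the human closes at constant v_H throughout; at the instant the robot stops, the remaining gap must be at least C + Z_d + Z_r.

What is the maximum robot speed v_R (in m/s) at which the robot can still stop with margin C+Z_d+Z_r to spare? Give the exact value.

collect terms ⇒ (1/2)·v_R² + (39/20)·v_R + (-1107/160) = 0
  disc = (39/20)² − 4·(1/2)·(-1107/160) = 441/25 ; √disc = 21/5
  v_R = (−(39/20) + 21/5) / (2·(1/2)) = 9/4 m/s
check:
braking lasts T_s = (9/4)/1 = 2.2500 s
robot covers v_R·T_r = 2.2500·0.1500 = 0.3375 m before braking
robot under decel: 2.2500²/(2·1.0000) = 2.5312 m
person approaches 1.8000·(0.1500+2.2500) = 4.3200 m
C+Z_d+Z_r = 0.0400+0.0200+0.0100 = 0.0700 m
sum ≈ 0.3375+2.5312+4.3200+0.0700 ≈ 7.2588 m = S ✓

v_R_max = 9/4 m/s = 2.2500 m/s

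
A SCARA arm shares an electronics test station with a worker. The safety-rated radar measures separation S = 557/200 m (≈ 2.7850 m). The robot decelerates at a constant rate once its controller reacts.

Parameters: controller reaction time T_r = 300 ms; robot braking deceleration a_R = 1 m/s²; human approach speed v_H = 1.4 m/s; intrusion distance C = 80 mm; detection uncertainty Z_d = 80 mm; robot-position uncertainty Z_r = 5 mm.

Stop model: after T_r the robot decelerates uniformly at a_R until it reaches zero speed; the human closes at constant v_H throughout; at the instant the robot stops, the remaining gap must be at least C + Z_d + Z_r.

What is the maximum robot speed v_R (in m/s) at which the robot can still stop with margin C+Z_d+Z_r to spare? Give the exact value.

v_R_max = 1 m/s = 1.0000 m/s

collect terms ⇒ (1/2)·v_R² + (17/10)·v_R + (-11/5) = 0
  disc = (17/10)² − 4·(1/2)·(-11/5) = 729/100 ; √disc = 27/10
  v_R = (−(17/10) + 27/10) / (2·(1/2)) = 1 m/s
check:
T_s = v_R/a_R = 1/1 = 1.0000 s
robot in T_r: 1.0000·0.3000 = 0.3000 m
braking distance = 1.0000²/(2·1.0000) = 0.5000 m
human over T_r+T_s: 1.4000·(0.3000+1.0000) = 1.8200 m
margins: 0.0800+0.0800+0.0050 = 0.1650 m
sum ≈ 0.3000+0.5000+1.8200+0.1650 ≈ 2.7850 m = S ✓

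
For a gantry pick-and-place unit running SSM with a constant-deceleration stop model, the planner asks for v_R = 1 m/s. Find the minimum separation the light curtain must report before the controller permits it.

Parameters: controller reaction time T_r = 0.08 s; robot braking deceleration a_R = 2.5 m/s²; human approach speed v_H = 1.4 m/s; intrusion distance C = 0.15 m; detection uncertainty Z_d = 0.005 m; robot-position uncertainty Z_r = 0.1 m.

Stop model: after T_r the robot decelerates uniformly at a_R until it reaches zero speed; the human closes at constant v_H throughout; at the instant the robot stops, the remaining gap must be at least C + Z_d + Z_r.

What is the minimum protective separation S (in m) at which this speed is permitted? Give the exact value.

stop time T_s = 1/(5/2) = 0.4000 s
robot covers v_R·T_r = 1.0000·0.0800 = 0.0800 m before braking
braking distance = 1.0000²/(2·2.5000) = 0.2000 m
human over T_r+T_s: 1.4000·(0.0800+0.4000) = 0.6720 m
margins: 0.1500+0.0050+0.1000 = 0.2550 m
S_min ≈ 0.0800+0.2000+0.6720+0.2550  ⇒  S_min = 1207/1000 m

S_min = 1207/1000 m = 1.2070 m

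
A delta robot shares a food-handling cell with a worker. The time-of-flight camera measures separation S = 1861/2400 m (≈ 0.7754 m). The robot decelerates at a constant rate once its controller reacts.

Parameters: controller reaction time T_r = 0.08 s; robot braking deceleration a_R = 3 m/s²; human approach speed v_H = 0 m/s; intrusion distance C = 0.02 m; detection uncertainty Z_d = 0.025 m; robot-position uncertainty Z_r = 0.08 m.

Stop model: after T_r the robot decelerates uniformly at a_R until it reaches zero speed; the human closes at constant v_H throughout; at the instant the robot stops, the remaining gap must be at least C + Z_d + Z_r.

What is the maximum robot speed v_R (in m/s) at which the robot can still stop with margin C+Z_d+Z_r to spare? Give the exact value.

v_R_max = 7/4 m/s = 1.7500 m/s

at the boundary: (1/6)·v² + (2/25)·v + (-1561/2400) = 0
  disc = (2/25)² − 4·(1/6)·(-1561/2400) = 39601/90000 ; √disc = 199/300
  v_R = (−(2/25) + 199/300) / (2·(1/6)) = 7/4 m/s
check:
stop time T_s = (7/4)/3 = 0.5833 s
reaction-phase robot travel = 1.7500·0.0800 = 0.1400 m
robot under decel: 1.7500²/(2·3.0000) = 0.5104 m
person approaches 0.0000·(0.0800+0.5833) = 0.0000 m
margins: 0.0200+0.0250+0.0800 = 0.1250 m
sum ≈ 0.1400+0.5104+0.0000+0.1250 ≈ 0.7754 m = S ✓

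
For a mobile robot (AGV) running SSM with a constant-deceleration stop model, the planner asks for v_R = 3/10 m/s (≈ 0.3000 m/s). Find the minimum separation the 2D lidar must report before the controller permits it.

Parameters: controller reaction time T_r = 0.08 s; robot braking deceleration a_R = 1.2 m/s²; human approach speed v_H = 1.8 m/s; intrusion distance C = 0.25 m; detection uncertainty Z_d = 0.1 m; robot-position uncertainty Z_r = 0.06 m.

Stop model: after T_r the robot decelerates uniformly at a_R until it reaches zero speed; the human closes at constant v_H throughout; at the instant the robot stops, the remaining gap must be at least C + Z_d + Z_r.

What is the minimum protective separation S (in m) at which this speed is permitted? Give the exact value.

S_min = 2131/2000 m = 1.0655 m

stop time T_s = (3/10)/(6/5) = 0.2500 s
reaction-phase robot travel = 0.3000·0.0800 = 0.0240 m
robot under decel: 0.3000²/(2·1.2000) = 0.0375 m
human over T_r+T_s: 1.8000·(0.0800+0.2500) = 0.5940 m
margins: 0.2500+0.1000+0.0600 = 0.4100 m
S_min ≈ 0.0240+0.0375+0.5940+0.4100  ⇒  S_min = 2131/2000 m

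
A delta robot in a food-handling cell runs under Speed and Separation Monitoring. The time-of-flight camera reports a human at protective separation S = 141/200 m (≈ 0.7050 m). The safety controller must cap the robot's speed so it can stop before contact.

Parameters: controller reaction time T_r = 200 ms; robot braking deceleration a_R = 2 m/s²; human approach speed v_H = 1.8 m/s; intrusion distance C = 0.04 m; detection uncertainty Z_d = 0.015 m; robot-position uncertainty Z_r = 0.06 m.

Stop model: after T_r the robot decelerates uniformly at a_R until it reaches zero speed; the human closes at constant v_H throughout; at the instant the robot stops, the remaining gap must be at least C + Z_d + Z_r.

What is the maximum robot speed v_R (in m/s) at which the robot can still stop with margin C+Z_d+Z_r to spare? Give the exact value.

v_R_max = 1/5 m/s = 0.2000 m/s

quadratic (1/4)·v² + (11/10)·v + (-23/100) = 0
  disc = (11/10)² − 4·(1/4)·(-23/100) = 36/25 ; √disc = 6/5
  v_R = (−(11/10) + 6/5) / (2·(1/4)) = 1/5 m/s
check:
T_s = v_R/a_R = (1/5)/2 = 0.1000 s
robot covers v_R·T_r = 0.2000·0.2000 = 0.0400 m before braking
robot covers 0.2000·0.1000 − ½·2.0000·0.1000² = 0.0100 m while stopping
human over T_r+T_s: 1.8000·(0.2000+0.1000) = 0.5400 m
residual clearance needed = 0.0400+0.0150+0.0600 = 0.1150 m
sum ≈ 0.0400+0.0100+0.5400+0.1150 ≈ 0.7050 m = S ✓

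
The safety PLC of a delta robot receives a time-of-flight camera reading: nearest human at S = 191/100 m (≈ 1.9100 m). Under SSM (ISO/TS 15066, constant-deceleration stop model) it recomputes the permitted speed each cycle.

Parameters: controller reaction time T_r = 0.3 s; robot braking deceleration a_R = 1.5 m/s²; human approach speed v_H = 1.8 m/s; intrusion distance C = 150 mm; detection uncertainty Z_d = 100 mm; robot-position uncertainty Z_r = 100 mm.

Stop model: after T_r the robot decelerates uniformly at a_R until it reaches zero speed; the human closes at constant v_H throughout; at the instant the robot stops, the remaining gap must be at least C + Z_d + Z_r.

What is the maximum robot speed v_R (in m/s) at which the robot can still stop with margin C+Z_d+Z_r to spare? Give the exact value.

v_R_max = 3/5 m/s = 0.6000 m/s

quadratic (1/3)·v² + (3/2)·v + (-51/50) = 0
  disc = (3/2)² − 4·(1/3)·(-51/50) = 361/100 ; √disc = 19/10
  v_R = (−(3/2) + 19/10) / (2·(1/3)) = 3/5 m/s
check:
T_s = v_R/a_R = (3/5)/(3/2) = 0.4000 s
reaction-phase robot travel = 0.6000·0.3000 = 0.1800 m
robot covers 0.6000·0.4000 − ½·1.5000·0.4000² = 0.1200 m while stopping
human closes 1.8000·0.7000 = 1.2600 m
margins: 0.1500+0.1000+0.1000 = 0.3500 m
sum ≈ 0.1800+0.1200+1.2600+0.3500 ≈ 1.9100 m = S ✓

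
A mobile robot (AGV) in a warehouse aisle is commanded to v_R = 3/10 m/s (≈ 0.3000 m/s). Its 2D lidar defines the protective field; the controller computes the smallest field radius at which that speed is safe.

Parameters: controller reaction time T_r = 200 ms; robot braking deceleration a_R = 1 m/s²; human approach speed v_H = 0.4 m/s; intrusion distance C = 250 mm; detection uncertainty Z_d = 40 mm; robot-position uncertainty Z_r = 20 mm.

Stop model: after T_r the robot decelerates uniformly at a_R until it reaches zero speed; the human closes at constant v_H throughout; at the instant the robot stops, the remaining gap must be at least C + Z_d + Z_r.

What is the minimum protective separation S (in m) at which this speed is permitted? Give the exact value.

T_s = v_R/a_R = (3/10)/1 = 0.3000 s
robot in T_r: 0.3000·0.2000 = 0.0600 m
robot covers 0.3000·0.3000 − ½·1.0000·0.3000² = 0.0450 m while stopping
person approaches 0.4000·(0.2000+0.3000) = 0.2000 m
C+Z_d+Z_r = 0.2500+0.0400+0.0200 = 0.3100 m
S_min ≈ 0.0600+0.0450+0.2000+0.3100  ⇒  S_min = 123/200 m

S_min = 123/200 m = 0.6150 m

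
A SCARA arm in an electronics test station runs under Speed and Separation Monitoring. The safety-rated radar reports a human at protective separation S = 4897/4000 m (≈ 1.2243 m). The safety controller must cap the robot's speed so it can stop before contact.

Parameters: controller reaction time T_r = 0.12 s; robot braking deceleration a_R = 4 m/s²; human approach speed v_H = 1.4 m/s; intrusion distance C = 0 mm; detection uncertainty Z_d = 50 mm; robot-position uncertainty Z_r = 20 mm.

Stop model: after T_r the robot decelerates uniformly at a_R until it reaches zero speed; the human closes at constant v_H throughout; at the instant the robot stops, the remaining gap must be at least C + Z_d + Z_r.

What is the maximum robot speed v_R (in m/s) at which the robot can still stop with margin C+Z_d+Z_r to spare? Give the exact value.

v_R_max = 3/2 m/s = 1.5000 m/s

quadratic (1/8)·v² + (47/100)·v + (-789/800) = 0
  disc = (47/100)² − 4·(1/8)·(-789/800) = 28561/40000 ; √disc = 169/200
  v_R = (−(47/100) + 169/200) / (2·(1/8)) = 3/2 m/s
check:
T_s = v_R/a_R = (3/2)/4 = 0.3750 s
robot covers v_R·T_r = 1.5000·0.1200 = 0.1800 m before braking
robot under decel: 1.5000²/(2·4.0000) = 0.2812 m
human closes 1.4000·0.4950 = 0.6930 m
C+Z_d+Z_r = 0.0000+0.0500+0.0200 = 0.0700 m
sum ≈ 0.1800+0.2812+0.6930+0.0700 ≈ 1.2243 m = S ✓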